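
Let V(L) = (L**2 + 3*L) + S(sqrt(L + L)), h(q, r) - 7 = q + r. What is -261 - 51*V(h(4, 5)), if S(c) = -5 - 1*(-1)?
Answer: -15561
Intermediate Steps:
S(c) = -4 (S(c) = -5 + 1 = -4)
h(q, r) = 7 + q + r (h(q, r) = 7 + (q + r) = 7 + q + r)
V(L) = -4 + L**2 + 3*L (V(L) = (L**2 + 3*L) - 4 = -4 + L**2 + 3*L)
-261 - 51*V(h(4, 5)) = -261 - 51*(-4 + (7 + 4 + 5)**2 + 3*(7 + 4 + 5)) = -261 - 51*(-4 + 16**2 + 3*16) = -261 - 51*(-4 + 256 + 48) = -261 - 51*300 = -261 - 15300 = -15561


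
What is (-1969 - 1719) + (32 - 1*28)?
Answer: -3684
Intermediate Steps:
(-1969 - 1719) + (32 - 1*28) = -3688 + (32 - 28) = -3688 + 4 = -3684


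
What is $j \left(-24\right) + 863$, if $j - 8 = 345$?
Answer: $-7609$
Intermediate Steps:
$j = 353$ ($j = 8 + 345 = 353$)
$j \left(-24\right) + 863 = 353 \left(-24\right) + 863 = -8472 + 863 = -7609$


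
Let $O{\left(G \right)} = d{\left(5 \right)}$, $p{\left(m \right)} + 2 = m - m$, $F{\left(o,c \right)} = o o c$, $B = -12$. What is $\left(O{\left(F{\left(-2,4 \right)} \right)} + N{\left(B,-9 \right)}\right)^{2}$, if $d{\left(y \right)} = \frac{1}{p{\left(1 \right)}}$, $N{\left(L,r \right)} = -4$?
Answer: $\frac{81}{4} \approx 20.25$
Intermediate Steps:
$F{\left(o,c \right)} = c o^{2}$ ($F{\left(o,c \right)} = o^{2} c = c o^{2}$)
$p{\left(m \right)} = -2$ ($p{\left(m \right)} = -2 + \left(m - m\right) = -2 + 0 = -2$)
$d{\left(y \right)} = - \frac{1}{2}$ ($d{\left(y \right)} = \frac{1}{-2} = - \frac{1}{2}$)
$O{\left(G \right)} = - \frac{1}{2}$
$\left(O{\left(F{\left(-2,4 \right)} \right)} + N{\left(B,-9 \right)}\right)^{2} = \left(- \frac{1}{2} - 4\right)^{2} = \left(- \frac{9}{2}\right)^{2} = \frac{81}{4}$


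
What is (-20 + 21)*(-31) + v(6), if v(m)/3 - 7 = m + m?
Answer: 26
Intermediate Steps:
v(m) = 21 + 6*m (v(m) = 21 + 3*(m + m) = 21 + 3*(2*m) = 21 + 6*m)
(-20 + 21)*(-31) + v(6) = (-20 + 21)*(-31) + (21 + 6*6) = 1*(-31) + (21 + 36) = -31 + 57 = 26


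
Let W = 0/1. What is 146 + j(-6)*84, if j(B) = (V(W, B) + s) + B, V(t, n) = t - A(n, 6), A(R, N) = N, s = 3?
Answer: -610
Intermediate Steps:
W = 0 (W = 0*1 = 0)
V(t, n) = -6 + t (V(t, n) = t - 1*6 = t - 6 = -6 + t)
j(B) = -3 + B (j(B) = ((-6 + 0) + 3) + B = (-6 + 3) + B = -3 + B)
146 + j(-6)*84 = 146 + (-3 - 6)*84 = 146 - 9*84 = 146 - 756 = -610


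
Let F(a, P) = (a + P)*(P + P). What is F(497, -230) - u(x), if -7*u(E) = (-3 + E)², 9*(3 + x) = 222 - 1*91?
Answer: -9947573/81 ≈ -1.2281e+5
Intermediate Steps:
F(a, P) = 2*P*(P + a) (F(a, P) = (P + a)*(2*P) = 2*P*(P + a))
x = 104/9 (x = -3 + (222 - 1*91)/9 = -3 + (222 - 91)/9 = -3 + (⅑)*131 = -3 + 131/9 = 104/9 ≈ 11.556)
u(E) = -(-3 + E)²/7
F(497, -230) - u(x) = 2*(-230)*(-230 + 497) - (-1)*(-3 + 104/9)²/7 = 2*(-230)*267 - (-1)*(77/9)²/7 = -122820 - (-1)*5929/(7*81) = -122820 - 1*(-847/81) = -122820 + 847/81 = -9947573/81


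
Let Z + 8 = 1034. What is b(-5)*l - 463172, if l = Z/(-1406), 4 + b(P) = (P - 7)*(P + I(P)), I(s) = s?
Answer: -17140496/37 ≈ -4.6326e+5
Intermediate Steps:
Z = 1026 (Z = -8 + 1034 = 1026)
b(P) = -4 + 2*P*(-7 + P) (b(P) = -4 + (P - 7)*(P + P) = -4 + (-7 + P)*(2*P) = -4 + 2*P*(-7 + P))
l = -27/37 (l = 1026/(-1406) = 1026*(-1/1406) = -27/37 ≈ -0.72973)
b(-5)*l - 463172 = (-4 - 14*(-5) + 2*(-5)²)*(-27/37) - 463172 = (-4 + 70 + 2*25)*(-27/37) - 463172 = (-4 + 70 + 50)*(-27/37) - 463172 = 116*(-27/37) - 463172 = -3132/37 - 463172 = -17140496/37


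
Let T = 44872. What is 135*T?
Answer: 6057720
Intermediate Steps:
135*T = 135*44872 = 6057720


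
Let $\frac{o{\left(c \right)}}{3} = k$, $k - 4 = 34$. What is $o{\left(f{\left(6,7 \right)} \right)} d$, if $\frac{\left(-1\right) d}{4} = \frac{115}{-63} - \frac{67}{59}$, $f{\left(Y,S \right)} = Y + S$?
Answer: $\frac{1672912}{1239} \approx 1350.2$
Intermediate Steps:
$k = 38$ ($k = 4 + 34 = 38$)
$f{\left(Y,S \right)} = S + Y$
$o{\left(c \right)} = 114$ ($o{\left(c \right)} = 3 \cdot 38 = 114$)
$d = \frac{44024}{3717}$ ($d = - 4 \left(\frac{115}{-63} - \frac{67}{59}\right) = - 4 \left(115 \left(- \frac{1}{63}\right) - \frac{67}{59}\right) = - 4 \left(- \frac{115}{63} - \frac{67}{59}\right) = \left(-4\right) \left(- \frac{11006}{3717}\right) = \frac{44024}{3717} \approx 11.844$)
$o{\left(f{\left(6,7 \right)} \right)} d = 114 \cdot \frac{44024}{3717} = \frac{1672912}{1239}$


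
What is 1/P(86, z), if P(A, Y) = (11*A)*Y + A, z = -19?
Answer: -1/17888 ≈ -5.5903e-5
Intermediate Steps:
P(A, Y) = A + 11*A*Y (P(A, Y) = 11*A*Y + A = A + 11*A*Y)
1/P(86, z) = 1/(86*(1 + 11*(-19))) = 1/(86*(1 - 209)) = 1/(86*(-208)) = 1/(-17888) = -1/17888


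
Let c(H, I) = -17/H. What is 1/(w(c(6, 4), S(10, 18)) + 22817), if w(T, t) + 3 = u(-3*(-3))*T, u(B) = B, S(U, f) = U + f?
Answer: 2/45577 ≈ 4.3882e-5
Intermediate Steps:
w(T, t) = -3 + 9*T (w(T, t) = -3 + (-3*(-3))*T = -3 + 9*T)
1/(w(c(6, 4), S(10, 18)) + 22817) = 1/((-3 + 9*(-17/6)) + 22817) = 1/((-3 - 51/2) + 22817) = 1/(-57/2 + 22817) = 1/(45577/2) = 2/45577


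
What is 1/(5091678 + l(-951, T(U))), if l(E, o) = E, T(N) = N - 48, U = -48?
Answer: 1/5090727 ≈ 1.9644e-7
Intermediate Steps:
T(N) = -48 + N
1/(5091678 + l(-951, T(U))) = 1/(5091678 - 951) = 1/5090727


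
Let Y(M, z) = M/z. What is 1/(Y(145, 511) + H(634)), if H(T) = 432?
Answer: 511/220897 ≈ 0.0023133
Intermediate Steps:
1/(Y(145, 511) + H(634)) = 1/(145/511 + 432) = 1/(220897/511) = 511/220897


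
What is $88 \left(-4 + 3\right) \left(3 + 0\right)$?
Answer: $-264$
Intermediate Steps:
$88 \left(-4 + 3\right) \left(3 + 0\right) = 88 \left(\left(-1\right) 3\right) = 88 \left(-3\right) = -264$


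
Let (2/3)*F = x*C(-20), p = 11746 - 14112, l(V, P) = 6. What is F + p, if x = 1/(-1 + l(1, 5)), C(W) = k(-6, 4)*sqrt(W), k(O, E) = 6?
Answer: -2366 + 18*I*sqrt(5)/5 ≈ -2366.0 + 8.0499*I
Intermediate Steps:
p = -2366
C(W) = 6*sqrt(W)
x = 1/5 (x = 1/(-1 + 6) = 1/5 ≈ 0.20000)
F = 18*I*sqrt(5)/5 (F = 3*((6*sqrt(-20))/5)/2 = 3*((6*(2*I*sqrt(5)))/5)/2 = 3*((12*I*sqrt(5))/5)/2 = 3*(12*I*sqrt(5)/5)/2 = 18*I*sqrt(5)/5 ≈ 8.0499*I)
F + p = 18*I*sqrt(5)/5 - 2366 = -2366 + 18*I*sqrt(5)/5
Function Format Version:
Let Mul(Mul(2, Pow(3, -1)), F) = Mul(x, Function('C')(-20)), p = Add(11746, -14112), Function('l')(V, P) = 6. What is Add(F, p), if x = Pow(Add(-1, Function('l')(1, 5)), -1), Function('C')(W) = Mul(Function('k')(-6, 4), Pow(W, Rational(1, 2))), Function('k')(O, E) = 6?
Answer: Add(-2366, Mul(Rational(18, 5), I, Pow(5, Rational(1, 2)))) ≈ Add(-2366.0, Mul(8.0499, I))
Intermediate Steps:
p = -2366
Function('C')(W) = Mul(6, Pow(W, Rational(1, 2)))
x = Rational(1, 5) (x = Pow(Add(-1, 6), -1) = Pow(5, -1) = Rational(1, 5) ≈ 0.20000)
F = Mul(Rational(18, 5), I, Pow(5, Rational(1, 2))) (F = Mul(Rational(3, 2), Mul(Rational(1, 5), Mul(6, Pow(-20, Rational(1, 2))))) = Mul(Rational(3, 2), Mul(Rational(1, 5), Mul(6, Mul(2, I, Pow(5, Rational(1, 2)))))) = Mul(Rational(3, 2), Mul(Rational(1, 5), Mul(12, I, Pow(5, Rational(1, 2))))) = Mul(Rational(3, 2), Mul(Rational(12, 5), I, Pow(5, Rational(1, 2)))) = Mul(Rational(18, 5), I, Pow(5, Rational(1, 2))) ≈ Mul(8.0499, I))
Add(F, p) = Add(Mul(Rational(18, 5), I, Pow(5, Rational(1, 2))), -2366) = Add(-2366, Mul(Rational(18, 5), I, Pow(5, Rational(1, 2))))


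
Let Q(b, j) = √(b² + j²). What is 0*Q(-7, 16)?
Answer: 0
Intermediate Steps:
0*Q(-7, 16) = 0*√((-7)² + 16²) = 0*√(49 + 256) = 0*√305 = 0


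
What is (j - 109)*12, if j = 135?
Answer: 312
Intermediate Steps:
(j - 109)*12 = (135 - 109)*12 = 26*12 = 312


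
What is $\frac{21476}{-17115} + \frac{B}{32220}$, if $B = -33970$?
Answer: $- \frac{6063587}{2625930} \approx -2.3091$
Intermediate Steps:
$\frac{21476}{-17115} + \frac{B}{32220} = \frac{21476}{-17115} - \frac{33970}{32220} = 21476 \left(- \frac{1}{17115}\right) - \frac{3397}{3222} = - \frac{3068}{2445} - \frac{3397}{3222} = - \frac{6063587}{2625930}$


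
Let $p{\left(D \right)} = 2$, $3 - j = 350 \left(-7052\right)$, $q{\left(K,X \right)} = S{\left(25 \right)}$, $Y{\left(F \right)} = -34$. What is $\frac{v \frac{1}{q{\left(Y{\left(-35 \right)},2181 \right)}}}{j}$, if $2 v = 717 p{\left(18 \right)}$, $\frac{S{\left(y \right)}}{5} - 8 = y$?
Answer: $\frac{239}{135751165} \approx 1.7606 \cdot 10^{-6}$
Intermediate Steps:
$S{\left(y \right)} = 40 + 5 y$
$q{\left(K,X \right)} = 165$ ($q{\left(K,X \right)} = 40 + 5 \cdot 25 = 40 + 125 = 165$)
$j = 2468203$ ($j = 3 - 350 \left(-7052\right) = 3 - -2468200 = 3 + 2468200 = 2468203$)
$v = 717$ ($v = \frac{717 \cdot 2}{2} = \frac{1}{2} \cdot 1434 = 717$)
$\frac{v \frac{1}{q{\left(Y{\left(-35 \right)},2181 \right)}}}{j} = \frac{717 \cdot \frac{1}{165}}{2468203} = 717 \cdot \frac{1}{165} \cdot \frac{1}{2468203} = \frac{239}{55} \cdot \frac{1}{2468203} = \frac{239}{135751165}$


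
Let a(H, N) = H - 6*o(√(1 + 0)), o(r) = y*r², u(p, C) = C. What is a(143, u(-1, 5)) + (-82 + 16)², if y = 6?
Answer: 4463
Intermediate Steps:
o(r) = 6*r²
a(H, N) = -36 + H (a(H, N) = H - 36*(√(1 + 0))² = H - 36*(√1)² = H - 36*1² = H - 36 = -36 + H)
a(143, u(-1, 5)) + (-82 + 16)² = (-36 + 143) + (-82 + 16)² = 107 + (-66)² = 107 + 4356 = 4463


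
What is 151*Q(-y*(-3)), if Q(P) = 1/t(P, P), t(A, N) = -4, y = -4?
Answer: -151/4 ≈ -37.750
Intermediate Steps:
Q(P) = -¼ (Q(P) = 1/(-4) = -¼)
151*Q(-y*(-3)) = 151*(-¼) = -151/4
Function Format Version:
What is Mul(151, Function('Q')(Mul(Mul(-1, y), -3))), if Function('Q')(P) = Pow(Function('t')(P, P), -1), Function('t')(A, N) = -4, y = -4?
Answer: Rational(-151, 4) ≈ -37.750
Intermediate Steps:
Function('Q')(P) = Rational(-1, 4) (Function('Q')(P) = Pow(-4, -1) = Rational(-1, 4))
Mul(151, Function('Q')(Mul(Mul(-1, y), -3))) = Mul(151, Rational(-1, 4)) = Rational(-151, 4)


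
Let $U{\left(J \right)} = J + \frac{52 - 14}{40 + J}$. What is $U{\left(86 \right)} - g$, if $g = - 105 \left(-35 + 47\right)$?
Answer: $\frac{84817}{63} \approx 1346.3$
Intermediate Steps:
$U{\left(J \right)} = J + \frac{38}{40 + J}$
$g = -1260$ ($g = \left(-105\right) 12 = -1260$)
$U{\left(86 \right)} - g = \frac{38 + 86^{2} + 40 \cdot 86}{40 + 86} - -1260 = \frac{38 + 7396 + 3440}{126} + 1260 = \frac{1}{126} \cdot 10874 + 1260 = \frac{5437}{63} + 1260 = \frac{84817}{63}$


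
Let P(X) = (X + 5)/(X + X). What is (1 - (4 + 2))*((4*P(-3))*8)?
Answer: 160/3 ≈ 53.333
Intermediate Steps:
P(X) = (5 + X)/(2*X) (P(X) = (5 + X)/((2*X)) = (5 + X)*(1/(2*X)) = (5 + X)/(2*X))
(1 - (4 + 2))*((4*P(-3))*8) = (1 - (4 + 2))*((4*((½)*(5 - 3)/(-3)))*8) = (1 - 1*6)*((4*((½)*(-⅓)*2))*8) = (1 - 6)*((4*(-⅓))*8) = -(-20)*8/3 = -5*(-32/3) = 160/3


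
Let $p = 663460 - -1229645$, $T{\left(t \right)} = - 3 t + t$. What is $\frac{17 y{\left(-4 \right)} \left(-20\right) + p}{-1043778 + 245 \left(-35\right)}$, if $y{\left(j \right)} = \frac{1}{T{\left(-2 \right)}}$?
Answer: $- \frac{1893020}{1052353} \approx -1.7988$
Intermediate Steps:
$T{\left(t \right)} = - 2 t$
$y{\left(j \right)} = \frac{1}{4}$ ($y{\left(j \right)} = \frac{1}{\left(-2\right) \left(-2\right)} = \frac{1}{4}$)
$p = 1893105$ ($p = 663460 + 1229645 = 1893105$)
$\frac{17 y{\left(-4 \right)} \left(-20\right) + p}{-1043778 + 245 \left(-35\right)} = \frac{17 \cdot \frac{1}{4} \left(-20\right) + 1893105}{-1043778 + 245 \left(-35\right)} = \frac{\frac{17}{4} \left(-20\right) + 1893105}{-1043778 - 8575} = \frac{-85 + 1893105}{-1052353} = 1893020 \left(- \frac{1}{1052353}\right) = - \frac{1893020}{1052353}$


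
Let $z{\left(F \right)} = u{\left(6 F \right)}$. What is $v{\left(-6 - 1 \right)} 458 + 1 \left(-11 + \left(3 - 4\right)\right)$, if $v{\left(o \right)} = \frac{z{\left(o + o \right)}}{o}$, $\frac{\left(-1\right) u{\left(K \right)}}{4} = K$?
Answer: $-21996$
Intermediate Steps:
$u{\left(K \right)} = - 4 K$
$z{\left(F \right)} = - 24 F$ ($z{\left(F \right)} = - 4 \cdot 6 F = - 24 F$)
$v{\left(o \right)} = -48$ ($v{\left(o \right)} = \frac{\left(-24\right) \left(o + o\right)}{o} = \frac{\left(-24\right) 2 o}{o} = \frac{\left(-48\right) o}{o} = -48$)
$v{\left(-6 - 1 \right)} 458 + 1 \left(-11 + \left(3 - 4\right)\right) = \left(-48\right) 458 + 1 \left(-11 + \left(3 - 4\right)\right) = -21984 + 1 \left(-11 + \left(3 - 4\right)\right) = -21984 + 1 \left(-11 - 1\right) = -21984 + 1 \left(-12\right) = -21984 - 12 = -21996$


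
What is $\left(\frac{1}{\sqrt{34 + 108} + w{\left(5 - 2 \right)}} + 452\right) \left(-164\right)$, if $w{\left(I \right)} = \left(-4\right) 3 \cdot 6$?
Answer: $- \frac{186870784}{2521} + \frac{82 \sqrt{142}}{2521} \approx -74125.0$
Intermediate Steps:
$w{\left(I \right)} = -72$ ($w{\left(I \right)} = \left(-12\right) 6 = -72$)
$\left(\frac{1}{\sqrt{34 + 108} + w{\left(5 - 2 \right)}} + 452\right) \left(-164\right) = \left(\frac{1}{\sqrt{34 + 108} - 72} + 452\right) \left(-164\right) = \left(\frac{1}{\sqrt{142} - 72} + 452\right) \left(-164\right) = \left(\frac{1}{-72 + \sqrt{142}} + 452\right) \left(-164\right) = \left(452 + \frac{1}{-72 + \sqrt{142}}\right) \left(-164\right) = -74128 - \frac{164}{-72 + \sqrt{142}}$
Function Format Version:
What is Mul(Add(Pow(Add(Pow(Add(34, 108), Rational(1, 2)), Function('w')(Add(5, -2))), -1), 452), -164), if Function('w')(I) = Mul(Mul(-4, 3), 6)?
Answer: Add(Rational(-186870784, 2521), Mul(Rational(82, 2521), Pow(142, Rational(1, 2)))) ≈ -74125.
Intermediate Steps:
Function('w')(I) = -72 (Function('w')(I) = Mul(-12, 6) = -72)
Mul(Add(Pow(Add(Pow(Add(34, 108), Rational(1, 2)), Function('w')(Add(5, -2))), -1), 452), -164) = Mul(Add(Pow(Add(Pow(Add(34, 108), Rational(1, 2)), -72), -1), 452), -164) = Mul(Add(Pow(Add(Pow(142, Rational(1, 2)), -72), -1), 452), -164) = Mul(Add(Pow(Add(-72, Pow(142, Rational(1, 2))), -1), 452), -164) = Mul(Add(452, Pow(Add(-72, Pow(142, Rational(1, 2))), -1)), -164) = Add(-74128, Mul(-164, Pow(Add(-72, Pow(142, Rational(1, 2))), -1)))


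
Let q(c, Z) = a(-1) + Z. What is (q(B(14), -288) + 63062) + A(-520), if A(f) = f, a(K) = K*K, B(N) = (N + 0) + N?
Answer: 62255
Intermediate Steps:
B(N) = 2*N (B(N) = N + N = 2*N)
a(K) = K²
q(c, Z) = 1 + Z (q(c, Z) = (-1)² + Z = 1 + Z)
(q(B(14), -288) + 63062) + A(-520) = ((1 - 288) + 63062) - 520 = (-287 + 63062) - 520 = 62775 - 520 = 62255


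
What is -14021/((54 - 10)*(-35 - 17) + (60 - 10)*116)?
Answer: -14021/3512 ≈ -3.9923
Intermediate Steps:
-14021/((54 - 10)*(-35 - 17) + (60 - 10)*116) = -14021/(44*(-52) + 50*116) = -14021/(-2288 + 5800) = -14021/3512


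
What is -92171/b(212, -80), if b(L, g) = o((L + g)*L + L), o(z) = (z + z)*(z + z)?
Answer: -92171/3180057664 ≈ -2.8984e-5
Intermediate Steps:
o(z) = 4*z**2 (o(z) = (2*z)*(2*z) = 4*z**2)
b(L, g) = 4*(L + L*(L + g))**2 (b(L, g) = 4*((L + g)*L + L)**2 = 4*(L*(L + g) + L)**2 = 4*(L + L*(L + g))**2)
-92171/b(212, -80) = -92171*1/(179776*(1 + 212 - 80)**2) = -92171/(4*44944*133**2) = -92171/(4*44944*17689) = -92171/3180057664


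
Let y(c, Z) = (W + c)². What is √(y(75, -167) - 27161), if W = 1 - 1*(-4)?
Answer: I*√20761 ≈ 144.09*I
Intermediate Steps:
W = 5 (W = 1 + 4 = 5)
y(c, Z) = (5 + c)²
√(y(75, -167) - 27161) = √((5 + 75)² - 27161) = √(80² - 27161) = √(6400 - 27161) = √(-20761) = I*√20761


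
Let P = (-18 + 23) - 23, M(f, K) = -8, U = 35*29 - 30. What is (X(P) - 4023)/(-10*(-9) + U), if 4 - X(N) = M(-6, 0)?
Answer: -4011/1075 ≈ -3.7312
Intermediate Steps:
U = 985 (U = 1015 - 30 = 985)
P = -18 (P = 5 - 23 = -18)
X(N) = 12 (X(N) = 4 - 1*(-8) = 4 + 8 = 12)
(X(P) - 4023)/(-10*(-9) + U) = (12 - 4023)/(-10*(-9) + 985) = -4011/(90 + 985) = -4011/1075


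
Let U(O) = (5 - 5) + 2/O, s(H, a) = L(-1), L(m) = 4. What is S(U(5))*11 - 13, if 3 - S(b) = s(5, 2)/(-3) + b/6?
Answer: 509/15 ≈ 33.933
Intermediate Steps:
s(H, a) = 4
U(O) = 2/O (U(O) = 0 + 2/O = 2/O)
S(b) = 13/3 - b/6 (S(b) = 3 - (4/(-3) + b/6) = 3 - (4*(-⅓) + b*(⅙)) = 3 - (-4/3 + b/6) = 3 + (4/3 - b/6) = 13/3 - b/6)
S(U(5))*11 - 13 = (13/3 - 1/(3*5))*11 - 13 = (13/3 - ⅙*⅖)*11 - 13 = (13/3 - 1/15)*11 - 13 = (64/15)*11 - 13 = 704/15 - 13 = 509/15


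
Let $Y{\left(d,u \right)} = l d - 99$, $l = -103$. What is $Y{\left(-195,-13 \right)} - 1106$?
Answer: $18880$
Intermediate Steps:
$Y{\left(d,u \right)} = -99 - 103 d$ ($Y{\left(d,u \right)} = - 103 d - 99 = -99 - 103 d$)
$Y{\left(-195,-13 \right)} - 1106 = \left(-99 - -20085\right) - 1106 = \left(-99 + 20085\right) - 1106 = 19986 - 1106 = 18880$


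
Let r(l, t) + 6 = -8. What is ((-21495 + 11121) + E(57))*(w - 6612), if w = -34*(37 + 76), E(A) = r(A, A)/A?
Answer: 6181784728/57 ≈ 1.0845e+8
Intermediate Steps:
r(l, t) = -14 (r(l, t) = -6 - 8 = -14)
E(A) = -14/A
w = -3842 (w = -34*113 = -3842)
((-21495 + 11121) + E(57))*(w - 6612) = ((-21495 + 11121) - 14/57)*(-3842 - 6612) = (-10374 - 14*1/57)*(-10454) = (-10374 - 14/57)*(-10454) = -591332/57*(-10454) = 6181784728/57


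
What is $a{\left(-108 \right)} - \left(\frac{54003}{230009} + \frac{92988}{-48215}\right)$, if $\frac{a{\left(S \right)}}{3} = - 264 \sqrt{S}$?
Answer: $\frac{18784322247}{11089883935} - 4752 i \sqrt{3} \approx 1.6938 - 8230.7 i$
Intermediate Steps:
$a{\left(S \right)} = - 792 \sqrt{S}$ ($a{\left(S \right)} = 3 \left(- 264 \sqrt{S}\right) = - 792 \sqrt{S}$)
$a{\left(-108 \right)} - \left(\frac{54003}{230009} + \frac{92988}{-48215}\right) = - 792 \sqrt{-108} - \left(\frac{54003}{230009} + \frac{92988}{-48215}\right) = - 792 \cdot 6 i \sqrt{3} - \left(54003 \cdot \frac{1}{230009} + 92988 \left(- \frac{1}{48215}\right)\right) = - 4752 i \sqrt{3} - \left(\frac{54003}{230009} - \frac{92988}{48215}\right) = - 4752 i \sqrt{3} - - \frac{18784322247}{11089883935} = - 4752 i \sqrt{3} + \frac{18784322247}{11089883935} = \frac{18784322247}{11089883935} - 4752 i \sqrt{3}$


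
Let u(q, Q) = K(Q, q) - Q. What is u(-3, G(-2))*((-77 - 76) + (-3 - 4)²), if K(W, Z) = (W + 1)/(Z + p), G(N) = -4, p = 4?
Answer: -104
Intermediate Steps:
K(W, Z) = (1 + W)/(4 + Z) (K(W, Z) = (W + 1)/(Z + 4) = (1 + W)/(4 + Z))
u(q, Q) = -Q + (1 + Q)/(4 + q) (u(q, Q) = (1 + Q)/(4 + q) - Q = -Q + (1 + Q)/(4 + q))
u(-3, G(-2))*((-77 - 76) + (-3 - 4)²) = ((1 - 4 - 1*(-4)*(4 - 3))/(4 - 3))*((-77 - 76) + (-3 - 4)²) = ((1 - 4 - 1*(-4)*1)/1)*(-153 + (-7)²) = (1*(1 - 4 + 4))*(-153 + 49) = (1*1)*(-104) = 1*(-104) = -104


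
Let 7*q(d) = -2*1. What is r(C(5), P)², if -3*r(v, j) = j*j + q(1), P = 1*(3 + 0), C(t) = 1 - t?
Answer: 3721/441 ≈ 8.4376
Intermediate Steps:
q(d) = -2/7 (q(d) = (-2*1)/7 = (⅐)*(-2) = -2/7)
P = 3 (P = 1*3 = 3)
r(v, j) = 2/21 - j²/3 (r(v, j) = -(j*j - 2/7)/3 = -(j² - 2/7)/3 = -(-2/7 + j²)/3 = 2/21 - j²/3)
r(C(5), P)² = (2/21 - ⅓*3²)² = (2/21 - ⅓*9)² = (2/21 - 3)² = (-61/21)² = 3721/441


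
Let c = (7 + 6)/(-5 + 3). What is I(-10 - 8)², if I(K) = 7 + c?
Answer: ¼ ≈ 0.25000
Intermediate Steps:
c = -13/2 (c = 13/(-2) = 13*(-½) = -13/2 ≈ -6.5000)
I(K) = ½ (I(K) = 7 - 13/2 = ½)
I(-10 - 8)² = (½)² = ¼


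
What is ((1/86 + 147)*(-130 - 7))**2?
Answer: 3000139232281/7396 ≈ 4.0564e+8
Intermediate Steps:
((1/86 + 147)*(-130 - 7))**2 = ((1/86 + 147)*(-137))**2 = ((12643/86)*(-137))**2 = (-1732091/86)**2 = 3000139232281/7396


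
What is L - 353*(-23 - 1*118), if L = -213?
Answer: 49560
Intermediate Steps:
L - 353*(-23 - 1*118) = -213 - 353*(-23 - 1*118) = -213 - 353*(-23 - 118) = -213 - 353*(-141) = -213 + 49773 = 49560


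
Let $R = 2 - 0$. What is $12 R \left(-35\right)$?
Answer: $-840$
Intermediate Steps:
$R = 2$ ($R = 2 + 0 = 2$)
$12 R \left(-35\right) = 12 \cdot 2 \left(-35\right) = 24 \left(-35\right) = -840$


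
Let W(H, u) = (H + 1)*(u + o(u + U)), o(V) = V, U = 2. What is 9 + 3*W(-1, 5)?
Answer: 9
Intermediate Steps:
W(H, u) = (1 + H)*(2 + 2*u) (W(H, u) = (H + 1)*(u + (u + 2)) = (1 + H)*(u + (2 + u)) = (1 + H)*(2 + 2*u))
9 + 3*W(-1, 5) = 9 + 3*(2 + 2*(-1) + 2*5 + 2*(-1)*5) = 9 + 3*(2 - 2 + 10 - 10) = 9 + 3*0 = 9 + 0 = 9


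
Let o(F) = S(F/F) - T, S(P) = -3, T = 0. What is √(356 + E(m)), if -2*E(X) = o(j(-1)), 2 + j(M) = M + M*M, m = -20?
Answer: √1430/2 ≈ 18.908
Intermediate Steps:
j(M) = -2 + M + M² (j(M) = -2 + (M + M*M) = -2 + (M + M²) = -2 + M + M²)
o(F) = -3 (o(F) = -3 - 1*0 = -3 + 0 = -3)
E(X) = 3/2 (E(X) = -½*(-3) = 3/2)
√(356 + E(m)) = √(356 + 3/2) = √(715/2) = √1430/2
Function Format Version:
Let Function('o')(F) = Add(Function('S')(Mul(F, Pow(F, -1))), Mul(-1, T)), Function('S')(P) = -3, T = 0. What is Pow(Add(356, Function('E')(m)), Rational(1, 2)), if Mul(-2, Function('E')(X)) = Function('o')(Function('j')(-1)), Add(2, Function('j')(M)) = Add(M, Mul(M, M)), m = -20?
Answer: Mul(Rational(1, 2), Pow(1430, Rational(1, 2))) ≈ 18.908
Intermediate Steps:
Function('j')(M) = Add(-2, M, Pow(M, 2)) (Function('j')(M) = Add(-2, Add(M, Mul(M, M))) = Add(-2, Add(M, Pow(M, 2))) = Add(-2, M, Pow(M, 2)))
Function('o')(F) = -3 (Function('o')(F) = Add(-3, Mul(-1, 0)) = Add(-3, 0) = -3)
Function('E')(X) = Rational(3, 2) (Function('E')(X) = Mul(Rational(-1, 2), -3) = Rational(3, 2))
Pow(Add(356, Function('E')(m)), Rational(1, 2)) = Pow(Add(356, Rational(3, 2)), Rational(1, 2)) = Pow(Rational(715, 2), Rational(1, 2)) = Mul(Rational(1, 2), Pow(1430, Rational(1, 2)))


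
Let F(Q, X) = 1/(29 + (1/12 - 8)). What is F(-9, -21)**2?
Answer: 144/64009 ≈ 0.0022497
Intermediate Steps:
F(Q, X) = 12/253 (F(Q, X) = 1/(29 + (1/12 - 8)) = 1/(29 - 95/12) = 1/(253/12) = 12/253)
F(-9, -21)**2 = (12/253)**2 = 144/64009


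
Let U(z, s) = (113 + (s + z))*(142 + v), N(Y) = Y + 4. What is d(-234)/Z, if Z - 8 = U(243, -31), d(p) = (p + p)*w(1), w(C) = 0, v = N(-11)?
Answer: 0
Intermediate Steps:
N(Y) = 4 + Y
v = -7 (v = 4 - 11 = -7)
U(z, s) = 15255 + 135*s + 135*z (U(z, s) = (113 + (s + z))*(142 - 7) = (113 + s + z)*135 = 15255 + 135*s + 135*z)
d(p) = 0 (d(p) = (p + p)*0 = (2*p)*0 = 0)
Z = 43883 (Z = 8 + (15255 + 135*(-31) + 135*243) = 8 + (15255 - 4185 + 32805) = 8 + 43875 = 43883)
d(-234)/Z = 0/43883 = 0*(1/43883) = 0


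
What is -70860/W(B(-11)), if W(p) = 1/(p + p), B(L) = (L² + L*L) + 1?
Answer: -34437960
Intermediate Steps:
B(L) = 1 + 2*L² (B(L) = (L² + L²) + 1 = 2*L² + 1 = 1 + 2*L²)
W(p) = 1/(2*p)
-70860/W(B(-11)) = -70860/(1/(2*(1 + 2*(-11)²))) = -70860/(1/(2*(1 + 2*121))) = -70860/(1/(2*(1 + 242))) = -70860/((½)/243) = -70860/((½)*(1/243)) = -70860/1/486 = -70860*486 = -34437960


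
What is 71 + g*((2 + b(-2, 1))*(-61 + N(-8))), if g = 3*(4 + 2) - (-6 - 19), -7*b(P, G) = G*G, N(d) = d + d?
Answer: -6078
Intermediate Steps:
N(d) = 2*d
b(P, G) = -G²/7 (b(P, G) = -G*G/7 = -G²/7)
g = 43 (g = 3*6 - 1*(-25) = 18 + 25 = 43)
71 + g*((2 + b(-2, 1))*(-61 + N(-8))) = 71 + 43*((2 - ⅐*1²)*(-61 + 2*(-8))) = 71 + 43*((2 - ⅐*1)*(-61 - 16)) = 71 + 43*((2 - ⅐)*(-77)) = 71 + 43*((13/7)*(-77)) = 71 + 43*(-143) = 71 - 6149 = -6078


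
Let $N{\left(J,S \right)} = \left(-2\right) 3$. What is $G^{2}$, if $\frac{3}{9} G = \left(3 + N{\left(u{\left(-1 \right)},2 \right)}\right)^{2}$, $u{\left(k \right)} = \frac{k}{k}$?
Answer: $729$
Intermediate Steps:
$u{\left(k \right)} = 1$
$N{\left(J,S \right)} = -6$
$G = 27$ ($G = 3 \left(3 - 6\right)^{2} = 3 \left(-3\right)^{2} = 3 \cdot 9 = 27$)
$G^{2} = 27^{2} = 729$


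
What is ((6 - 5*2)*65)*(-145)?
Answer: 37700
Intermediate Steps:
((6 - 5*2)*65)*(-145) = ((6 - 10)*65)*(-145) = -4*65*(-145) = -260*(-145) = 37700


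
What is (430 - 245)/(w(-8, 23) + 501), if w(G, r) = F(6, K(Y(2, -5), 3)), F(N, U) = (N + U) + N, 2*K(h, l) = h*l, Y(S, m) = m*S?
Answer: 185/498 ≈ 0.37149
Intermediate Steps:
Y(S, m) = S*m
K(h, l) = h*l/2 (K(h, l) = (h*l)/2 = h*l/2)
F(N, U) = U + 2*N
w(G, r) = -3 (w(G, r) = (½)*(2*(-5))*3 + 2*6 = (½)*(-10)*3 + 12 = -15 + 12 = -3)
(430 - 245)/(w(-8, 23) + 501) = (430 - 245)/(-3 + 501) = 185/498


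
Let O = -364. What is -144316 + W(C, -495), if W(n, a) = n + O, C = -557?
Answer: -145237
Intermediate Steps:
W(n, a) = -364 + n (W(n, a) = n - 364 = -364 + n)
-144316 + W(C, -495) = -144316 + (-364 - 557) = -144316 - 921 = -145237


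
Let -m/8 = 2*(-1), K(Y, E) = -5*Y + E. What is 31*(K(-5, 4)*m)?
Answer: 14384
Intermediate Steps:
K(Y, E) = E - 5*Y
m = 16 (m = -16*(-1) = -8*(-2) = 16)
31*(K(-5, 4)*m) = 31*((4 - 5*(-5))*16) = 31*((4 + 25)*16) = 31*(29*16) = 31*464 = 14384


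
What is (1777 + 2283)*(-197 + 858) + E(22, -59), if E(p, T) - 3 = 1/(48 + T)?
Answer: 29520292/11 ≈ 2.6837e+6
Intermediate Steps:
E(p, T) = 3 + 1/(48 + T)
(1777 + 2283)*(-197 + 858) + E(22, -59) = (1777 + 2283)*(-197 + 858) + (145 + 3*(-59))/(48 - 59) = 4060*661 + (145 - 177)/(-11) = 2683660 - 1/11*(-32) = 2683660 + 32/11 = 29520292/11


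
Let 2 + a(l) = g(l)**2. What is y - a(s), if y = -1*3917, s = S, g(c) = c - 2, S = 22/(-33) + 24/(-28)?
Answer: -1731991/441 ≈ -3927.4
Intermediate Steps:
S = -32/21 (S = 22*(-1/33) + 24*(-1/28) = -2/3 - 6/7 = -32/21 ≈ -1.5238)
g(c) = -2 + c
s = -32/21 ≈ -1.5238
a(l) = -2 + (-2 + l)**2
y = -3917
y - a(s) = -3917 - (-2 + (-2 - 32/21)**2) = -3917 - (-2 + (-74/21)**2) = -3917 - (-2 + 5476/441) = -3917 - 1*4594/441 = -3917 - 4594/441 = -1731991/441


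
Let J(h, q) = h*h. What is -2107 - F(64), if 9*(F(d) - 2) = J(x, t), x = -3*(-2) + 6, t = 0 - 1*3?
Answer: -2125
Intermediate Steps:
t = -3 (t = 0 - 3 = -3)
x = 12 (x = 6 + 6 = 12)
J(h, q) = h**2
F(d) = 18 (F(d) = 2 + (1/9)*12**2 = 2 + (1/9)*144 = 2 + 16 = 18)
-2107 - F(64) = -2107 - 1*18 = -2107 - 18 = -2125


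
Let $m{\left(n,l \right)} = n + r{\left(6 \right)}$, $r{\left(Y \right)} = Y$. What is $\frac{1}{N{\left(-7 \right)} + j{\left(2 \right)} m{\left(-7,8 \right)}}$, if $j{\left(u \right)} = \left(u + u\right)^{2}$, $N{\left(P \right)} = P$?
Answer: $- \frac{1}{23} \approx -0.043478$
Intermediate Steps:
$m{\left(n,l \right)} = 6 + n$ ($m{\left(n,l \right)} = n + 6 = 6 + n$)
$j{\left(u \right)} = 4 u^{2}$ ($j{\left(u \right)} = \left(2 u\right)^{2} = 4 u^{2}$)
$\frac{1}{N{\left(-7 \right)} + j{\left(2 \right)} m{\left(-7,8 \right)}} = \frac{1}{-7 + 4 \cdot 2^{2} \left(6 - 7\right)} = \frac{1}{-7 + 4 \cdot 4 \left(-1\right)} = \frac{1}{-7 + 16 \left(-1\right)} = \frac{1}{-7 - 16} = \frac{1}{-23} = - \frac{1}{23}$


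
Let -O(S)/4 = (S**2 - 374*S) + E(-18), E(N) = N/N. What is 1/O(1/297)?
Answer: 88209/91472 ≈ 0.96433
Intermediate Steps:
E(N) = 1
O(S) = -4 - 4*S**2 + 1496*S (O(S) = -4*((S**2 - 374*S) + 1) = -4*(1 + S**2 - 374*S) = -4 - 4*S**2 + 1496*S)
1/O(1/297) = 1/(-4 - 4*(1/297)**2 + 1496/297) = 1/(-4 - 4*(1/297)**2 + 1496*(1/297)) = 1/(-4 - 4*1/88209 + 136/27) = 1/(-4 - 4/88209 + 136/27) = 1/(91472/88209) = 88209/91472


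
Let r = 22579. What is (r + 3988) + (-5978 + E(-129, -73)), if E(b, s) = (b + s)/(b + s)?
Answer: 20590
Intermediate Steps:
E(b, s) = 1
(r + 3988) + (-5978 + E(-129, -73)) = (22579 + 3988) + (-5978 + 1) = 26567 - 5977 = 20590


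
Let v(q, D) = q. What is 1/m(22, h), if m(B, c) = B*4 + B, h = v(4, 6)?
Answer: 1/110 ≈ 0.0090909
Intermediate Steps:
h = 4
m(B, c) = 5*B (m(B, c) = 4*B + B = 5*B)
1/m(22, h) = 1/(5*22) = 1/110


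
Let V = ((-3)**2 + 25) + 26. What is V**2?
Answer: 3600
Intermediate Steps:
V = 60 (V = (9 + 25) + 26 = 34 + 26 = 60)
V**2 = 60**2 = 3600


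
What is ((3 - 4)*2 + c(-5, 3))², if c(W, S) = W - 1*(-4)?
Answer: 9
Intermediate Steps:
c(W, S) = 4 + W (c(W, S) = W + 4 = 4 + W)
((3 - 4)*2 + c(-5, 3))² = ((3 - 4)*2 + (4 - 5))² = (-1*2 - 1)² = (-2 - 1)² = (-3)² = 9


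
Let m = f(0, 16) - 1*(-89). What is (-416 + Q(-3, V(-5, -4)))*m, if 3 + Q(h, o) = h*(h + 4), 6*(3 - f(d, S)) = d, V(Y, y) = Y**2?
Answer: -38824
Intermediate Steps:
f(d, S) = 3 - d/6
m = 92 (m = (3 - 1/6*0) - 1*(-89) = (3 + 0) + 89 = 3 + 89 = 92)
Q(h, o) = -3 + h*(4 + h) (Q(h, o) = -3 + h*(h + 4) = -3 + h*(4 + h))
(-416 + Q(-3, V(-5, -4)))*m = (-416 + (-3 + (-3)**2 + 4*(-3)))*92 = (-416 + (-3 + 9 - 12))*92 = (-416 - 6)*92 = -422*92 = -38824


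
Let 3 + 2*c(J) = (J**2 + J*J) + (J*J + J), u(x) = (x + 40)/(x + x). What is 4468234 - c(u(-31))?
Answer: 34351794839/7688 ≈ 4.4682e+6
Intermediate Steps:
u(x) = (40 + x)/(2*x) (u(x) = (40 + x)/((2*x)) = (40 + x)*(1/(2*x)) = (40 + x)/(2*x))
c(J) = -3/2 + J/2 + 3*J**2/2 (c(J) = -3/2 + ((J**2 + J*J) + (J*J + J))/2 = -3/2 + ((J**2 + J**2) + (J**2 + J))/2 = -3/2 + (2*J**2 + (J + J**2))/2 = -3/2 + (J + 3*J**2)/2 = -3/2 + (J/2 + 3*J**2/2) = -3/2 + J/2 + 3*J**2/2)
4468234 - c(u(-31)) = 4468234 - (-3/2 + ((1/2)*(40 - 31)/(-31))/2 + 3*((1/2)*(40 - 31)/(-31))**2/2) = 4468234 - (-3/2 + ((1/2)*(-1/31)*9)/2 + 3*((1/2)*(-1/31)*9)**2/2) = 4468234 - (-3/2 + (1/2)*(-9/62) + 3*(-9/62)**2/2) = 4468234 - (-3/2 - 9/124 + (3/2)*(81/3844)) = 4468234 - (-3/2 - 9/124 + 243/7688) = 4468234 - 1*(-11847/7688) = 4468234 + 11847/7688 = 34351794839/7688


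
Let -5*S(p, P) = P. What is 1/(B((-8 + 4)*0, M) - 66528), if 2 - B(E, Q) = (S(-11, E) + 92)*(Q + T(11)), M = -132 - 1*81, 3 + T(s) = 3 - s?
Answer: -1/45918 ≈ -2.1778e-5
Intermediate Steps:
T(s) = -s (T(s) = -3 + (3 - s) = -s)
S(p, P) = -P/5
M = -213 (M = -132 - 81 = -213)
B(E, Q) = 2 - (-11 + Q)*(92 - E/5) (B(E, Q) = 2 - (-E/5 + 92)*(Q - 1*11) = 2 - (92 - E/5)*(Q - 11) = 2 - (92 - E/5)*(-11 + Q) = 2 - (-11 + Q)*(92 - E/5))
1/(B((-8 + 4)*0, M) - 66528) = 1/((1014 - 92*(-213) - 11*(-8 + 4)*0/5 + (1/5)*((-8 + 4)*0)*(-213)) - 66528) = 1/((1014 + 19596 - (-44)*0/5 + (1/5)*(-4*0)*(-213)) - 66528) = 1/((1014 + 19596 - 11/5*0 + (1/5)*0*(-213)) - 66528) = 1/((1014 + 19596 + 0 + 0) - 66528) = 1/(20610 - 66528) = 1/(-45918) = -1/45918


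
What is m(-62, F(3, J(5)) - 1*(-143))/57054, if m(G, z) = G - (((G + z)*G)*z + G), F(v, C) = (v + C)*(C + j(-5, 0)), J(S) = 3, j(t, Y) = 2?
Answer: 5363/257 ≈ 20.868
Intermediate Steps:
F(v, C) = (2 + C)*(C + v) (F(v, C) = (v + C)*(C + 2) = (C + v)*(2 + C) = (2 + C)*(C + v))
m(G, z) = -G*z*(G + z) (m(G, z) = G - ((G*(G + z))*z + G) = G - (G*z*(G + z) + G) = G - (G + G*z*(G + z)) = G + (-G - G*z*(G + z)) = -G*z*(G + z))
m(-62, F(3, J(5)) - 1*(-143))/57054 = -1*(-62)*((3² + 2*3 + 2*3 + 3*3) - 1*(-143))*(-62 + ((3² + 2*3 + 2*3 + 3*3) - 1*(-143)))/57054 = -1*(-62)*((9 + 6 + 6 + 9) + 143)*(-62 + ((9 + 6 + 6 + 9) + 143))*(1/57054) = -1*(-62)*(30 + 143)*(-62 + (30 + 143))*(1/57054) = -1*(-62)*173*(-62 + 173)*(1/57054) = -1*(-62)*173*111*(1/57054) = 1190586*(1/57054) = 5363/257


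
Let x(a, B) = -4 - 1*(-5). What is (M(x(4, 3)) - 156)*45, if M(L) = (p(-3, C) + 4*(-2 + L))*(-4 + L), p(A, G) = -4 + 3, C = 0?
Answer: -6345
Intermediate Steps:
x(a, B) = 1 (x(a, B) = -4 + 5 = 1)
p(A, G) = -1
M(L) = (-9 + 4*L)*(-4 + L) (M(L) = (-1 + 4*(-2 + L))*(-4 + L) = (-1 + (-8 + 4*L))*(-4 + L) = (-9 + 4*L)*(-4 + L))
(M(x(4, 3)) - 156)*45 = ((36 - 25*1 + 4*1²) - 156)*45 = ((36 - 25 + 4*1) - 156)*45 = ((36 - 25 + 4) - 156)*45 = (15 - 156)*45 = -141*45 = -6345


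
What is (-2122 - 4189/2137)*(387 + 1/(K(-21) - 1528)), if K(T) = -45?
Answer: -2763057201250/3361501 ≈ -8.2197e+5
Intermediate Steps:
(-2122 - 4189/2137)*(387 + 1/(K(-21) - 1528)) = (-2122 - 4189/2137)*(387 + 1/(-45 - 1528)) = (-2122 - 4189*1/2137)*(387 + 1/(-1573)) = (-2122 - 4189/2137)*(387 - 1/1573) = -4538903/2137*608750/1573 = -2763057201250/3361501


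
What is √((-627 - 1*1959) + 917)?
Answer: I*√1669 ≈ 40.853*I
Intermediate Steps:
√((-627 - 1*1959) + 917) = √((-627 - 1959) + 917) = √(-2586 + 917) = √(-1669) = I*√1669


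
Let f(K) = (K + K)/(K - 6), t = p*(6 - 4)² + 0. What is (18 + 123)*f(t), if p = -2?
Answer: 1128/7 ≈ 161.14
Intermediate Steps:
t = -8 (t = -2*(6 - 4)² + 0 = -2*2² + 0 = -2*4 + 0 = -8 + 0 = -8)
f(K) = 2*K/(-6 + K) (f(K) = (2*K)/(-6 + K) = 2*K/(-6 + K))
(18 + 123)*f(t) = (18 + 123)*(2*(-8)/(-6 - 8)) = 141*(2*(-8)/(-14)) = 141*(2*(-8)*(-1/14)) = 141*(8/7) = 1128/7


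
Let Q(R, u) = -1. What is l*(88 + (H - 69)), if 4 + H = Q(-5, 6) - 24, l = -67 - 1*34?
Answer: 1010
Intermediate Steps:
l = -101 (l = -67 - 34 = -101)
H = -29 (H = -4 + (-1 - 24) = -4 - 25 = -29)
l*(88 + (H - 69)) = -101*(88 + (-29 - 69)) = -101*(88 - 98) = -101*(-10) = 1010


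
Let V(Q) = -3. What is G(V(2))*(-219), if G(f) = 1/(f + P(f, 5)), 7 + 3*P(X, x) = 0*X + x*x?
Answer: -73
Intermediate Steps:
P(X, x) = -7/3 + x²/3 (P(X, x) = -7/3 + (0*X + x*x)/3 = -7/3 + (0 + x²)/3 = -7/3 + x²/3)
G(f) = 1/(6 + f) (G(f) = 1/(f + (-7/3 + (⅓)*5²)) = 1/(f + (-7/3 + (⅓)*25)) = 1/(f + (-7/3 + 25/3)) = 1/(f + 6) = 1/(6 + f))
G(V(2))*(-219) = -219/(6 - 3) = -219/3 = (⅓)*(-219) = -73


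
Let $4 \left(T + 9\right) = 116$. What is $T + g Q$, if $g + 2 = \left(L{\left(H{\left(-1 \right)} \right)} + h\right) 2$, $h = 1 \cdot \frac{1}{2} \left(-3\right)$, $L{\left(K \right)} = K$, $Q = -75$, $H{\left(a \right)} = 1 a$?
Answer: $545$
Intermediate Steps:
$H{\left(a \right)} = a$
$T = 20$ ($T = -9 + \frac{1}{4} \cdot 116 = -9 + 29 = 20$)
$h = - \frac{3}{2}$ ($h = 1 \cdot \frac{1}{2} \left(-3\right) = \frac{1}{2} \left(-3\right) = - \frac{3}{2} \approx -1.5$)
$g = -7$ ($g = -2 + \left(-1 - \frac{3}{2}\right) 2 = -2 - 5 = -7$)
$T + g Q = 20 - -525 = 20 + 525 = 545$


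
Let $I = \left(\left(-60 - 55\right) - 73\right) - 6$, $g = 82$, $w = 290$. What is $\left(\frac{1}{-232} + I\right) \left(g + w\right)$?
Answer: $- \frac{4185837}{58} \approx -72170.0$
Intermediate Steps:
$I = -194$ ($I = \left(-115 - 73\right) - 6 = -188 - 6 = -194$)
$\left(\frac{1}{-232} + I\right) \left(g + w\right) = \left(\frac{1}{-232} - 194\right) \left(82 + 290\right) = \left(- \frac{1}{232} - 194\right) 372 = \left(- \frac{45009}{232}\right) 372 = - \frac{4185837}{58}$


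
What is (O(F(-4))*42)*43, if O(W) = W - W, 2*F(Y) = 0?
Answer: 0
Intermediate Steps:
F(Y) = 0 (F(Y) = (½)*0 = 0)
O(W) = 0
(O(F(-4))*42)*43 = (0*42)*43 = 0*43 = 0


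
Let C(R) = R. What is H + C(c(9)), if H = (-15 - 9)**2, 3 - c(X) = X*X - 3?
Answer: 501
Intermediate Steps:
c(X) = 6 - X**2 (c(X) = 3 - (X*X - 3) = 3 - (X**2 - 3) = 3 - (-3 + X**2) = 3 + (3 - X**2) = 6 - X**2)
H = 576 (H = (-24)**2 = 576)
H + C(c(9)) = 576 + (6 - 1*9**2) = 576 + (6 - 1*81) = 576 + (6 - 81) = 576 - 75 = 501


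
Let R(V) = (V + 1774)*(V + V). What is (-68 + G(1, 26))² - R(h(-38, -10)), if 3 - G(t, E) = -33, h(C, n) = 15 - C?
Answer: -192638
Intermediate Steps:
G(t, E) = 36 (G(t, E) = 3 - 1*(-33) = 3 + 33 = 36)
R(V) = 2*V*(1774 + V) (R(V) = (1774 + V)*(2*V) = 2*V*(1774 + V))
(-68 + G(1, 26))² - R(h(-38, -10)) = (-68 + 36)² - 2*(15 - 1*(-38))*(1774 + (15 - 1*(-38))) = (-32)² - 2*(15 + 38)*(1774 + (15 + 38)) = 1024 - 2*53*(1774 + 53) = 1024 - 2*53*1827 = 1024 - 1*193662 = 1024 - 193662 = -192638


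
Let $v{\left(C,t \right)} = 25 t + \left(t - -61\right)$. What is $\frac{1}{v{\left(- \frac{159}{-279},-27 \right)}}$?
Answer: $- \frac{1}{641} \approx -0.0015601$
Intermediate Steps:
$v{\left(C,t \right)} = 61 + 26 t$ ($v{\left(C,t \right)} = 25 t + \left(t + 61\right) = 25 t + \left(61 + t\right) = 61 + 26 t$)
$\frac{1}{v{\left(- \frac{159}{-279},-27 \right)}} = \frac{1}{61 + 26 \left(-27\right)} = \frac{1}{61 - 702} = \frac{1}{-641} = - \frac{1}{641}$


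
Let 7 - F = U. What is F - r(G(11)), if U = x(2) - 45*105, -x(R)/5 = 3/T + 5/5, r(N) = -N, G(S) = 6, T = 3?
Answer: 4748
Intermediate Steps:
x(R) = -10 (x(R) = -5*(3/3 + 5/5) = -5*(3*(⅓) + 5*(⅕)) = -5*(1 + 1) = -5*2 = -10)
U = -4735 (U = -10 - 45*105 = -10 - 4725 = -4735)
F = 4742 (F = 7 - 1*(-4735) = 7 + 4735 = 4742)
F - r(G(11)) = 4742 - (-1)*6 = 4742 - 1*(-6) = 4742 + 6 = 4748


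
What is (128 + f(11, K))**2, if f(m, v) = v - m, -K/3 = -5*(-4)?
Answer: 3249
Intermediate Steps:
K = -60 (K = -(-15)*(-4) = -3*20 = -60)
(128 + f(11, K))**2 = (128 + (-60 - 1*11))**2 = (128 + (-60 - 11))**2 = (128 - 71)**2 = 57**2 = 3249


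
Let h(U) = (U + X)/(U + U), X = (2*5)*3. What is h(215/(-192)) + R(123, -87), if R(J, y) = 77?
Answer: 5513/86 ≈ 64.105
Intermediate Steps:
X = 30 (X = 10*3 = 30)
h(U) = (30 + U)/(2*U) (h(U) = (U + 30)/(U + U) = (30 + U)/((2*U)) = (30 + U)*(1/(2*U)) = (30 + U)/(2*U))
h(215/(-192)) + R(123, -87) = (30 + 215/(-192))/(2*((215/(-192)))) + 77 = (30 + 215*(-1/192))/(2*((215*(-1/192)))) + 77 = (30 - 215/192)/(2*(-215/192)) + 77 = (1/2)*(-192/215)*(5545/192) + 77 = -1109/86 + 77 = 5513/86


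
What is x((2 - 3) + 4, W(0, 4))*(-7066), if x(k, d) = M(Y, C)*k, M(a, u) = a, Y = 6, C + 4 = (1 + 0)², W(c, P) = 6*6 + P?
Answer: -127188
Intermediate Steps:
W(c, P) = 36 + P
C = -3 (C = -4 + (1 + 0)² = -4 + 1² = -4 + 1 = -3)
x(k, d) = 6*k
x((2 - 3) + 4, W(0, 4))*(-7066) = (6*((2 - 3) + 4))*(-7066) = (6*(-1 + 4))*(-7066) = (6*3)*(-7066) = 18*(-7066) = -127188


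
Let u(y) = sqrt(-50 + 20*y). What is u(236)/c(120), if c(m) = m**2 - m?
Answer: sqrt(4670)/14280 ≈ 0.0047855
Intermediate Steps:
u(236)/c(120) = sqrt(-50 + 20*236)/((120*(-1 + 120))) = sqrt(-50 + 4720)/((120*119)) = sqrt(4670)/14280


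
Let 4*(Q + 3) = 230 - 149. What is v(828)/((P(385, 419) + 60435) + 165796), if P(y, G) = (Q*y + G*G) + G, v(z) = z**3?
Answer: 2270654208/1635409 ≈ 1388.4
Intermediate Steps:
Q = 69/4 (Q = -3 + (230 - 149)/4 = -3 + (1/4)*81 = -3 + 81/4 = 69/4 ≈ 17.250)
P(y, G) = G + G**2 + 69*y/4 (P(y, G) = (69*y/4 + G*G) + G = (69*y/4 + G**2) + G = (G**2 + 69*y/4) + G = G + G**2 + 69*y/4)
v(828)/((P(385, 419) + 60435) + 165796) = 828**3/(((419 + 419**2 + (69/4)*385) + 60435) + 165796) = 567663552/(((419 + 175561 + 26565/4) + 60435) + 165796) = 567663552/((730485/4 + 60435) + 165796) = 567663552/(972225/4 + 165796) = 567663552/(1635409/4) = 567663552*(4/1635409) = 2270654208/1635409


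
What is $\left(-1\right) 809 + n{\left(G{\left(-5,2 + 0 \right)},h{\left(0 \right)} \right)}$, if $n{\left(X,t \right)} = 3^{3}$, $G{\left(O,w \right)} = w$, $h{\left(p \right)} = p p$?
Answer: $-782$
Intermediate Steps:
$h{\left(p \right)} = p^{2}$
$n{\left(X,t \right)} = 27$
$\left(-1\right) 809 + n{\left(G{\left(-5,2 + 0 \right)},h{\left(0 \right)} \right)} = \left(-1\right) 809 + 27 = -809 + 27 = -782$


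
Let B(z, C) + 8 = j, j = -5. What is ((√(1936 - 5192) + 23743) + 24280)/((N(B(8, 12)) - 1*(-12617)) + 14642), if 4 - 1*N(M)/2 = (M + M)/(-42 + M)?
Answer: 2641265/1499633 + 110*I*√814/1499633 ≈ 1.7613 + 0.0020928*I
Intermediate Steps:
B(z, C) = -13 (B(z, C) = -8 - 5 = -13)
N(M) = 8 - 4*M/(-42 + M) (N(M) = 8 - 2*(M + M)/(-42 + M) = 8 - 2*2*M/(-42 + M) = 8 - 4*M/(-42 + M))
((√(1936 - 5192) + 23743) + 24280)/((N(B(8, 12)) - 1*(-12617)) + 14642) = ((√(1936 - 5192) + 23743) + 24280)/((4*(-84 - 13)/(-42 - 13) - 1*(-12617)) + 14642) = ((√(-3256) + 23743) + 24280)/((4*(-97)/(-55) + 12617) + 14642) = ((2*I*√814 + 23743) + 24280)/((4*(-1/55)*(-97) + 12617) + 14642) = ((23743 + 2*I*√814) + 24280)/((388/55 + 12617) + 14642) = (48023 + 2*I*√814)/(694323/55 + 14642) = (48023 + 2*I*√814)/(1499633/55) = (48023 + 2*I*√814)*(55/1499633) = 2641265/1499633 + 110*I*√814/1499633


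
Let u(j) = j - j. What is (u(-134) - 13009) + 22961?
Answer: 9952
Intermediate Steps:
u(j) = 0
(u(-134) - 13009) + 22961 = (0 - 13009) + 22961 = -13009 + 22961 = 9952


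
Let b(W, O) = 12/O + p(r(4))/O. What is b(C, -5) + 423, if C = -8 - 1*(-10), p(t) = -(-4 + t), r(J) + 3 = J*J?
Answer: 2112/5 ≈ 422.40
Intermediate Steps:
r(J) = -3 + J² (r(J) = -3 + J*J = -3 + J²)
p(t) = 4 - t
C = 2 (C = -8 + 10 = 2)
b(W, O) = 3/O (b(W, O) = 12/O + (4 - (-3 + 4²))/O = 12/O + (4 - (-3 + 16))/O = 12/O + (4 - 1*13)/O = 12/O + (4 - 13)/O = 12/O - 9/O = 3/O)
b(C, -5) + 423 = 3/(-5) + 423 = 3*(-⅕) + 423 = -⅗ + 423 = 2112/5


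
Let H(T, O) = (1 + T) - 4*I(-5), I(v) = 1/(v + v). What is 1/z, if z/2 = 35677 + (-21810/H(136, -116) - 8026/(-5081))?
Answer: 1163549/82658162554 ≈ 1.4077e-5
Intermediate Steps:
I(v) = 1/(2*v)
H(T, O) = 7/5 + T (H(T, O) = (1 + T) - 2/(-5) = (1 + T) - 2*(-1)/5 = (1 + T) - 4*(-1/10) = (1 + T) + 2/5 = 7/5 + T)
z = 82658162554/1163549 (z = 2*(35677 + (-21810/(7/5 + 136) - 8026/(-5081))) = 2*(35677 + (-21810/687/5 - 8026*(-1/5081))) = 2*(35677 + (-21810*5/687 + 8026/5081)) = 2*(35677 + (-36350/229 + 8026/5081)) = 2*(35677 - 182856396/1163549) = 2*(41329081277/1163549) = 82658162554/1163549 ≈ 71040.)
1/z = 1/(82658162554/1163549) = 1163549/82658162554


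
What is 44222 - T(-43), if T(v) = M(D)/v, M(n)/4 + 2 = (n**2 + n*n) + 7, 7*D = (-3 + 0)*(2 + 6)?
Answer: 93181342/2107 ≈ 44225.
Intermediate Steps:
D = -24/7 (D = ((-3 + 0)*(2 + 6))/7 = (-3*8)/7 = (1/7)*(-24) = -24/7 ≈ -3.4286)
M(n) = 20 + 8*n**2 (M(n) = -8 + 4*((n**2 + n*n) + 7) = -8 + 4*((n**2 + n**2) + 7) = -8 + 4*(2*n**2 + 7) = -8 + 4*(7 + 2*n**2) = -8 + (28 + 8*n**2) = 20 + 8*n**2)
T(v) = 5588/(49*v) (T(v) = (20 + 8*(-24/7)**2)/v = (20 + 8*(576/49))/v = (20 + 4608/49)/v = 5588/(49*v))
44222 - T(-43) = 44222 - 5588/(49*(-43)) = 44222 - 5588*(-1)/(49*43) = 44222 - 1*(-5588/2107) = 44222 + 5588/2107 = 93181342/2107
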